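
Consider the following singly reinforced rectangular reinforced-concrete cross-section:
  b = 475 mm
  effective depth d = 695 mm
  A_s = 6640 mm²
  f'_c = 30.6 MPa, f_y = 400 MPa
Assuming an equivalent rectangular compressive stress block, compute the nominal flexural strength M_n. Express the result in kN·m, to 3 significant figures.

T = A_s f_y = 6640 × 400 = 2656000 N = 2656 kN.
From C = T: a = T/(0.85 f'_c b) = 2656000/(0.85 × 30.6 × 475) = 214.98 mm.
M_n = T(d − a/2) = 2656 kN × (695 − 107.49) mm = 1560.43 kN·m.

M_n ≈ 1560 kN·m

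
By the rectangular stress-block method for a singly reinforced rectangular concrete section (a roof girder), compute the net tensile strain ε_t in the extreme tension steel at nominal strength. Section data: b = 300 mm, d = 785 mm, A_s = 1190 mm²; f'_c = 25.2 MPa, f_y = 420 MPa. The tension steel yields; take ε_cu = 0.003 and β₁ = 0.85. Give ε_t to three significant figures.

ε_t ≈ 0.0227

a = A_s f_y/(0.85 f'_c b) = 77.78 mm.
β₁ = 0.85, so c = a/β₁ = 77.78/0.85 = 91.51 mm.
From the linear strain diagram with ε_cu = 0.003: ε_t = 0.003 (d − c)/c = 0.003 × (785 − 91.51)/91.51 = 0.0227.
Since ε_t ≥ 0.005, the section is tension-controlled.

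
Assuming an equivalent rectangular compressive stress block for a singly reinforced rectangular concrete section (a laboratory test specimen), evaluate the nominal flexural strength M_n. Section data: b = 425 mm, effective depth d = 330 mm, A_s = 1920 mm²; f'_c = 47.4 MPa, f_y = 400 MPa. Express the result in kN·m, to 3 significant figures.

M_n ≈ 236 kN·m

T = A_s f_y = 1920 × 400 = 768000 N = 768 kN.
From C = T: a = T/(0.85 f'_c b) = 768000/(0.85 × 47.4 × 425) = 44.85 mm.
M_n = T(d − a/2) = 768 kN × (330 − 22.425) mm = 236.22 kN·m.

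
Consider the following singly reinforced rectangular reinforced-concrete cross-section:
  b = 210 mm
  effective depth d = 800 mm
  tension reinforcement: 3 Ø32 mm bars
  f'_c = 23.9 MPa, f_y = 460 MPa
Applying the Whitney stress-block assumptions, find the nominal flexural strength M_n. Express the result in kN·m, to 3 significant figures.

A_s = 3 × 804 = 2412 mm².
T = A_s f_y = 2412 × 460 = 1109520 N = 1109.52 kN.
From C = T: a = T/(0.85 f'_c b) = 1109520/(0.85 × 23.9 × 210) = 260.08 mm.
M_n = T(d − a/2) = 1109.52 kN × (800 − 130.04) mm = 743.33 kN·m.

M_n ≈ 743 kN·m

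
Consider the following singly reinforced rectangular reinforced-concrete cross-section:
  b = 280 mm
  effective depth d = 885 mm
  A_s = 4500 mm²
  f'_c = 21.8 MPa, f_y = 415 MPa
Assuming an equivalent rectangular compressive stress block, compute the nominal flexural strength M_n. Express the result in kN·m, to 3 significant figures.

T = A_s f_y = 4500 × 415 = 1867500 N = 1867.5 kN.
From C = T: a = T/(0.85 f'_c b) = 1867500/(0.85 × 21.8 × 280) = 359.94 mm.
M_n = T(d − a/2) = 1867.5 kN × (885 − 179.97) mm = 1316.64 kN·m.

M_n ≈ 1320 kN·m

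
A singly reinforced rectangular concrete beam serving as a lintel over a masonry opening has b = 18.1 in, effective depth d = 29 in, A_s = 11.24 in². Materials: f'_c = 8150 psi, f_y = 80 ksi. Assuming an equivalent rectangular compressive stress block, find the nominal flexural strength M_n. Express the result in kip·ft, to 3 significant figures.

M_n ≈ 1900 kip·ft

T = A_s f_y = 11.24 × 80 = 899.2 kips.
a = T/(0.85 f'_c b) = 899.2/(0.85 × 8.15 × 18.1) = 7.171 in.
M_n = T(d − a/2) = 899.2 × (29 − 3.5855) = 22852.7 kip·in = 22852.7/12 = 1904.39 kip·ft.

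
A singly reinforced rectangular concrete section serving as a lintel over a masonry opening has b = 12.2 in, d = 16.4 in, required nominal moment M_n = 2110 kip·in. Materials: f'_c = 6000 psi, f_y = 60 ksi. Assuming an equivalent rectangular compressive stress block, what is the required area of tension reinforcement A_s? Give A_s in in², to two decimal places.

From M_n = 0.85 f'_c a b (d − a/2):
a = d − √(d² − 2M_n/(0.85 f'_c b)) = 16.4 − √(16.4² − 2 × 2110/(0.85 × 6 × 12.2)) = 2.218 in.
A_s = 0.85 f'_c a b / f_y = 0.85 × 6 × 2.218 × 12.2 / 60 = 2.300 in².

A_s ≈ 2.30 in²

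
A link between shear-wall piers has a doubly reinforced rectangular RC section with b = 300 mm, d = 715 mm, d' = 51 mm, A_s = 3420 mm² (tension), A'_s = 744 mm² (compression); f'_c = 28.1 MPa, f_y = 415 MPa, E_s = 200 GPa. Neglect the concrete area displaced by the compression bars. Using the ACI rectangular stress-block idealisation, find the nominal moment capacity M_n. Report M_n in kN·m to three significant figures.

M_n ≈ 913 kN·m

Assume both tension and compression steel yield.
Net tension couple steel: A_s − A'_s = 2676 mm².
a = (A_s − A'_s) f_y / (0.85 f'_c b) = 1110540/(0.85 × 28.1 × 300) = 154.98 mm.
c = a/β₁ = 154.98/0.849 = 182.54 mm; ε'_s = 0.003(c − d')/c = 0.0022 ≥ f_y/E_s = 0.0021, so compression steel does yield.
M_n = (A_s − A'_s) f_y (d − a/2) + A'_s f_y (d − d') = [1110540 × (715 − 77.49) + 308760 × (715 − 51)] × 10⁻⁶ = 707.98 + 205.02 = 913.00 kN·m.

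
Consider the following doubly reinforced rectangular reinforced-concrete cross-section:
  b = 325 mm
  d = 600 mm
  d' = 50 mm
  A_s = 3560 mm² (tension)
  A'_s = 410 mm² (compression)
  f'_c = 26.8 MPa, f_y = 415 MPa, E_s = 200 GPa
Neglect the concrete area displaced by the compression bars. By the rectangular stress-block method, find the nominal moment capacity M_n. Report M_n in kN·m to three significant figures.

Assume both tension and compression steel yield.
Net tension couple steel: A_s − A'_s = 3150 mm².
a = (A_s − A'_s) f_y / (0.85 f'_c b) = 1307250/(0.85 × 26.8 × 325) = 176.57 mm.
c = a/β₁ = 176.57/0.85 = 207.73 mm; ε'_s = 0.003(c − d')/c = 0.0023 ≥ f_y/E_s = 0.0021, so compression steel does yield.
M_n = (A_s − A'_s) f_y (d − a/2) + A'_s f_y (d − d') = [1307250 × (600 − 88.285) + 170150 × (600 − 50)] × 10⁻⁶ = 668.94 + 93.58 = 762.52 kN·m.

M_n ≈ 763 kN·m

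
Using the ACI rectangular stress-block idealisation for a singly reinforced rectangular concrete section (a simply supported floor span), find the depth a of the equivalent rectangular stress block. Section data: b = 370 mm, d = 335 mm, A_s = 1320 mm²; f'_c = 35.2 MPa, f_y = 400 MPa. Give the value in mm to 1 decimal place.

a ≈ 47.7 mm

T = A_s f_y = 1320 × 400 = 528000 N = 528 kN.
Setting C = 0.85 f'_c a b equal to T: a = 528000/(0.85 × 35.2 × 370) = 47.7 mm.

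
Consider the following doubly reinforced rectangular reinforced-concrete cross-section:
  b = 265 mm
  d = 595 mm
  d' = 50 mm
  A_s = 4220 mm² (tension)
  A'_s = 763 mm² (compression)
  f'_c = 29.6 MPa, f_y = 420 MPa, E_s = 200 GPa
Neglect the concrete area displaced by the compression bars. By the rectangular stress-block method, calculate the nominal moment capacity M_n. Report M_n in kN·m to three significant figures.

M_n ≈ 880 kN·m

Assume both tension and compression steel yield.
Net tension couple steel: A_s − A'_s = 3457 mm².
a = (A_s − A'_s) f_y / (0.85 f'_c b) = 1451940/(0.85 × 29.6 × 265) = 217.77 mm.
c = a/β₁ = 217.77/0.839 = 259.56 mm; ε'_s = 0.003(c − d')/c = 0.0024 ≥ f_y/E_s = 0.0021, so compression steel does yield.
M_n = (A_s − A'_s) f_y (d − a/2) + A'_s f_y (d − d') = [1451940 × (595 − 108.885) + 320460 × (595 − 50)] × 10⁻⁶ = 705.81 + 174.65 = 880.46 kN·m.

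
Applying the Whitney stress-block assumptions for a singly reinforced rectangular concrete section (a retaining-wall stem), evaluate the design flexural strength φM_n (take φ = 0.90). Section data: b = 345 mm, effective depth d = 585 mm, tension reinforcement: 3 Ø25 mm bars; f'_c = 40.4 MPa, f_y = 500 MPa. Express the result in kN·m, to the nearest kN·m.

φM_n ≈ 367 kN·m

A_s = 3 × 491 = 1473 mm².
T = A_s f_y = 1473 × 500 = 736500 N = 736.5 kN.
From C = T: a = T/(0.85 f'_c b) = 736500/(0.85 × 40.4 × 345) = 62.17 mm.
M_n = T(d − a/2) = 736.5 kN × (585 − 31.085) mm = 407.96 kN·m.
φM_n = 0.90 × 407.96 = 367.16 kN·m.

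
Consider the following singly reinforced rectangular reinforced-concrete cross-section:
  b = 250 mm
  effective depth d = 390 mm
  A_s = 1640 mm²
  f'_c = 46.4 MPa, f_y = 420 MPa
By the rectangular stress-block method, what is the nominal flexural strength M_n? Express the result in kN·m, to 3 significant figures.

T = A_s f_y = 1640 × 420 = 688800 N = 688.8 kN.
From C = T: a = T/(0.85 f'_c b) = 688800/(0.85 × 46.4 × 250) = 69.86 mm.
M_n = T(d − a/2) = 688.8 kN × (390 − 34.93) mm = 244.57 kN·m.

M_n ≈ 245 kN·m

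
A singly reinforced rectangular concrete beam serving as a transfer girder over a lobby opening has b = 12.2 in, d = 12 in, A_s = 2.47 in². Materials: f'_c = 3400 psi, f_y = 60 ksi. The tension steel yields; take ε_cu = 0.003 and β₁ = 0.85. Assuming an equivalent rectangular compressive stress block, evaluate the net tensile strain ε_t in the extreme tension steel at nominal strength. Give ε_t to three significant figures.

ε_t ≈ 0.00428

a = A_s f_y/(0.85 f'_c b) = 4.203 in.
β₁ = 0.85, so c = a/β₁ = 4.203/0.85 = 4.945 in.
From the linear strain diagram with ε_cu = 0.003: ε_t = 0.003 (d − c)/c = 0.003 × (12 − 4.945)/4.945 = 0.00428.
ε_t is between 0.004 and 0.005 — transition zone.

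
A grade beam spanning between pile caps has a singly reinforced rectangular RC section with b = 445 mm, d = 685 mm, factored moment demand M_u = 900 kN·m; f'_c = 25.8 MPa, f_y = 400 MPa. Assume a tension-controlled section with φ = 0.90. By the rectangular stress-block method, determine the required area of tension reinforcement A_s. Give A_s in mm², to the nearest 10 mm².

A_s ≈ 4170 mm²

M_n = M_u/φ = 900/0.90 = 1000 kN·m.
With M_n = 0.85 f'_c a b (d − a/2), solve the quadratic for a:
a = d − √(d² − 2M_n/(0.85 f'_c b)) = 685 − √(685² − 2 × 1000×10⁶/(0.85 × 25.8 × 445)) = 170.92 mm.
A_s = 0.85 f'_c a b / f_y = 0.85 × 25.8 × 170.92 × 445 / 400 = 4170.0 mm².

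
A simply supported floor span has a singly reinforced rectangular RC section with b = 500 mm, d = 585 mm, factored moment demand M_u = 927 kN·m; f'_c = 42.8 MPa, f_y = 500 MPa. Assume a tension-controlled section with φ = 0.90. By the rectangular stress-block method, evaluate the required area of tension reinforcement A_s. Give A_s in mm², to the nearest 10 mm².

M_n = M_u/φ = 927/0.90 = 1030 kN·m.
With M_n = 0.85 f'_c a b (d − a/2), solve the quadratic for a:
a = d − √(d² − 2M_n/(0.85 f'_c b)) = 585 − √(585² − 2 × 1030×10⁶/(0.85 × 42.8 × 500)) = 106.49 mm.
A_s = 0.85 f'_c a b / f_y = 0.85 × 42.8 × 106.49 × 500 / 500 = 3874.1 mm².

A_s ≈ 3870 mm²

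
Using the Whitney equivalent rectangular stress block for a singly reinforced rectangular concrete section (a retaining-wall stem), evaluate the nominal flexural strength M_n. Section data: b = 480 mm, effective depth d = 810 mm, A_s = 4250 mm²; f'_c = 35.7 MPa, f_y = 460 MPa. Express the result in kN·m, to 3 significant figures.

T = A_s f_y = 4250 × 460 = 1955000 N = 1955 kN.
From C = T: a = T/(0.85 f'_c b) = 1955000/(0.85 × 35.7 × 480) = 134.22 mm.
M_n = T(d − a/2) = 1955 kN × (810 − 67.11) mm = 1452.35 kN·m.

M_n ≈ 1450 kN·m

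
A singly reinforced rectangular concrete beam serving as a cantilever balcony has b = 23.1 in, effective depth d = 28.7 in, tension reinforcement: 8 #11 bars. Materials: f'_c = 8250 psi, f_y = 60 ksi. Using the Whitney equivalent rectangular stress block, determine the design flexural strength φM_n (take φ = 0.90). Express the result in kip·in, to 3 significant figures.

φM_n ≈ 17800 kip·in

A_s = 8 × 1.56 = 12.48 in².
T = A_s f_y = 12.48 × 60 = 748.8 kips.
a = T/(0.85 f'_c b) = 748.8/(0.85 × 8.25 × 23.1) = 4.623 in.
M_n = T(d − a/2) = 748.8 × (28.7 − 2.3115) = 19759.7 kip·in.
φM_n = 0.90 × 19759.7 = 17783.7 kip·in.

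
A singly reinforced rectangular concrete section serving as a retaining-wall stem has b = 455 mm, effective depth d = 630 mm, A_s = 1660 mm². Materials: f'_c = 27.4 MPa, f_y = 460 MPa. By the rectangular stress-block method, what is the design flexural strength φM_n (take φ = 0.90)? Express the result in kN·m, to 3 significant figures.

T = A_s f_y = 1660 × 460 = 763600 N = 763.6 kN.
From C = T: a = T/(0.85 f'_c b) = 763600/(0.85 × 27.4 × 455) = 72.06 mm.
M_n = T(d − a/2) = 763.6 kN × (630 − 36.03) mm = 453.56 kN·m.
φM_n = 0.90 × 453.56 = 408.20 kN·m.

φM_n ≈ 408 kN·m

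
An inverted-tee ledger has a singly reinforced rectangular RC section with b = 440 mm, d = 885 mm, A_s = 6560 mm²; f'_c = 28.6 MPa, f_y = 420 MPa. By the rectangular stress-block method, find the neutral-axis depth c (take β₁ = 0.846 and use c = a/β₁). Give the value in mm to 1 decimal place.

c ≈ 304.5 mm

T = A_s f_y = 6560 × 420 = 2755200 N = 2755.2 kN.
Setting C = 0.85 f'_c a b equal to T: a = 2755200/(0.85 × 28.6 × 440) = 257.582 mm.
With β₁ = 0.846, c = a/β₁ = 257.582/0.846 = 304.5 mm.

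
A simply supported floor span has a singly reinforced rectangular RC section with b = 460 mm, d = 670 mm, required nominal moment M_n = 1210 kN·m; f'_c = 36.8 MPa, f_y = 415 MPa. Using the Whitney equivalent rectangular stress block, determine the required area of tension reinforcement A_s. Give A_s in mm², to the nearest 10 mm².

A_s ≈ 4860 mm²

With M_n = 0.85 f'_c a b (d − a/2), solve the quadratic for a:
a = d − √(d² − 2M_n/(0.85 f'_c b)) = 670 − √(670² − 2 × 1210×10⁶/(0.85 × 36.8 × 460)) = 140.18 mm.
A_s = 0.85 f'_c a b / f_y = 0.85 × 36.8 × 140.18 × 460 / 415 = 4860.3 mm².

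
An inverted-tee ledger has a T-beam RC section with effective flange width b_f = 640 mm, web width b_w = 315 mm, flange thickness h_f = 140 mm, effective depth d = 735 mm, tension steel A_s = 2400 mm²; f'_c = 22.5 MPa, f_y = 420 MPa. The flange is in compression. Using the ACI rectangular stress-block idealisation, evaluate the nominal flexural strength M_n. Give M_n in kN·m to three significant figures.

M_n ≈ 699 kN·m

Tension: T = A_s f_y = 2400 × 420 = 1008000 N.
Try a within the flange: a = T/(0.85 f'_c b_f) = 1008000/(0.85 × 22.5 × 640) = 82.35 mm.
Since a = 82.35 ≤ h_f = 140 mm, the stress block lies entirely in the flange; analyse as a rectangular beam of width b_f.
M_n = T(d − a/2) = 1008000 × (735 − 41.175) = 699.38 × 10⁶ N·mm.
M_n = 699.38 kN·m.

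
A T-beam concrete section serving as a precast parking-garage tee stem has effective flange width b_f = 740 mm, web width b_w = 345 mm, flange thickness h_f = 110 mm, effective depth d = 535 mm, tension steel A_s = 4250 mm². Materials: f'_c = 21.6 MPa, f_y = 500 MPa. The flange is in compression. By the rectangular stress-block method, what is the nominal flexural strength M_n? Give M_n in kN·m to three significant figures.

Tension: T = A_s f_y = 4250 × 500 = 2125000 N.
Try a within the flange: a = T/(0.85 f'_c b_f) = 2125000/(0.85 × 21.6 × 740) = 156.41 mm.
a = 156.41 > h_f = 110 mm: the block extends into the web. Split into flange-overhang and web parts.
C_f = 0.85 f'_c (b_f − b_w) h_f = 0.85 × 21.6 × (740 − 345) × 110 = 797742 N.
Remaining web compression depth: a_w = (T − C_f)/(0.85 f'_c b_w) = (2125000 − 797742)/(0.85 × 21.6 × 345) = 209.54 mm.
M_n = C_f(d − h_f/2) + (T − C_f)(d − a_w/2) = 797742 × (535 − 55) + 1327258 × (535 − 104.77) = 382.92 + 571.03 = 953.95 × 10⁶ N·mm.
M_n = 953.95 kN·m.

M_n ≈ 954 kN·m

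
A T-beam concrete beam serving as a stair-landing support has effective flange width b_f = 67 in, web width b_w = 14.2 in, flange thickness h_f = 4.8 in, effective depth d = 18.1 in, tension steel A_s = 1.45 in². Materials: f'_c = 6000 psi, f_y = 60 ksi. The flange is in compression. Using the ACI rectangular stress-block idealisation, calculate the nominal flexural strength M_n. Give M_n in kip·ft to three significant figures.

M_n ≈ 130 kip·ft

Tension: T = A_s f_y = 1.45 × 60 = 87 kips.
Try a within the flange: a = T/(0.85 f'_c b_f) = 87/(0.85 × 6 × 67) = 0.255 in.
Since a = 0.255 ≤ h_f = 4.8 in, the stress block lies entirely in the flange; analyse as a rectangular beam of width b_f.
M_n = T(d − a/2) = 87 × (18.1 − 0.1275) = 1563.6 kip·in.
M_n = 1563.6/12 = 130.30 kip·ft.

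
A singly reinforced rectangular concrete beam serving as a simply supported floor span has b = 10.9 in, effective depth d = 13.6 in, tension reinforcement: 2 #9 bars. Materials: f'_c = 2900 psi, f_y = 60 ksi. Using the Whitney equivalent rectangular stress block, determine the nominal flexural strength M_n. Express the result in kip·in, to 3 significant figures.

A_s = 2 × 1 = 2 in².
T = A_s f_y = 2 × 60 = 120 kips.
a = T/(0.85 f'_c b) = 120/(0.85 × 2.9 × 10.9) = 4.466 in.
M_n = T(d − a/2) = 120 × (13.6 − 2.233) = 1364.0 kip·in.

M_n ≈ 1360 kip·in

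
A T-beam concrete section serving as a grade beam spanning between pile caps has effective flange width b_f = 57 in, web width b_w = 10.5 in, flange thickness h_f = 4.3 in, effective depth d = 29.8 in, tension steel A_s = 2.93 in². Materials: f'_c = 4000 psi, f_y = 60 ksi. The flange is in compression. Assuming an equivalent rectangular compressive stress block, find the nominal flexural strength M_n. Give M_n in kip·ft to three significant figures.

Tension: T = A_s f_y = 2.93 × 60 = 175.8 kips.
Try a within the flange: a = T/(0.85 f'_c b_f) = 175.8/(0.85 × 4 × 57) = 0.907 in.
Since a = 0.907 ≤ h_f = 4.3 in, the stress block lies entirely in the flange; analyse as a rectangular beam of width b_f.
M_n = T(d − a/2) = 175.8 × (29.8 − 0.4535) = 5159.1 kip·in.
M_n = 5159.1/12 = 429.93 kip·ft.

M_n ≈ 430 kip·ft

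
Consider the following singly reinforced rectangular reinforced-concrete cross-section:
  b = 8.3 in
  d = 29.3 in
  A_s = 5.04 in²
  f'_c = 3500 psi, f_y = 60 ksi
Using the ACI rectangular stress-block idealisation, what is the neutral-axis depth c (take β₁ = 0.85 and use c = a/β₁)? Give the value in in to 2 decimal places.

T = A_s f_y = 5.04 × 60 = 302.4 kips.
a = T/(0.85 f'_c b) = 302.4/(0.85 × 3.5 × 8.3) = 12.2466 in.
With β₁ = 0.85, c = a/β₁ = 12.2466/0.85 = 14.41 in.

c ≈ 14.41 in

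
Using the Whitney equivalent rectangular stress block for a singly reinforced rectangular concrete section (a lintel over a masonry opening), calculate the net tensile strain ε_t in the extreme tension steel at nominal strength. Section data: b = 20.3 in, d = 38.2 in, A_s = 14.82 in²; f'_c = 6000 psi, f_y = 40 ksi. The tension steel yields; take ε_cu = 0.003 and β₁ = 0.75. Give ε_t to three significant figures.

a = A_s f_y/(0.85 f'_c b) = 5.726 in.
β₁ = 0.75, so c = a/β₁ = 5.726/0.75 = 7.635 in.
From the linear strain diagram with ε_cu = 0.003: ε_t = 0.003 (d − c)/c = 0.003 × (38.2 − 7.635)/7.635 = 0.0120.
Since ε_t ≥ 0.005, the section is tension-controlled.

ε_t ≈ 0.0120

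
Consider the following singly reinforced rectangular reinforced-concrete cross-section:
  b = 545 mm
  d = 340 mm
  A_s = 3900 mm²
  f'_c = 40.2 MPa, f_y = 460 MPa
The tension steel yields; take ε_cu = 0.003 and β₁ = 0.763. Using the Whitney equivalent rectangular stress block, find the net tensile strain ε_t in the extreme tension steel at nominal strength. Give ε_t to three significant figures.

ε_t ≈ 0.00508

a = A_s f_y/(0.85 f'_c b) = 96.33 mm.
β₁ = 0.763, so c = a/β₁ = 96.33/0.763 = 126.25 mm.
From the linear strain diagram with ε_cu = 0.003: ε_t = 0.003 (d − c)/c = 0.003 × (340 − 126.25)/126.25 = 0.00508.
Since ε_t ≥ 0.005, the section is tension-controlled.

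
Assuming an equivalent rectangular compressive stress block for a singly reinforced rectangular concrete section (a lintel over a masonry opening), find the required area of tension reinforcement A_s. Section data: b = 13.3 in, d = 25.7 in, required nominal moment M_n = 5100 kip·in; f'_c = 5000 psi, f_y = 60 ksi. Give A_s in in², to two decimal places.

From M_n = 0.85 f'_c a b (d − a/2):
a = d − √(d² − 2M_n/(0.85 f'_c b)) = 25.7 − √(25.7² − 2 × 5100/(0.85 × 5 × 13.3)) = 3.790 in.
A_s = 0.85 f'_c a b / f_y = 0.85 × 5 × 3.790 × 13.3 / 60 = 3.570 in².

A_s ≈ 3.57 in²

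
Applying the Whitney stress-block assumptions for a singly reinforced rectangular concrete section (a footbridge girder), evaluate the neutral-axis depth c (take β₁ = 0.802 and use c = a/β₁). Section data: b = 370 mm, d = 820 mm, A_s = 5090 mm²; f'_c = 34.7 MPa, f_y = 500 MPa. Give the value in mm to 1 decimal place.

T = A_s f_y = 5090 × 500 = 2545000 N = 2545 kN.
Setting C = 0.85 f'_c a b equal to T: a = 2545000/(0.85 × 34.7 × 370) = 233.205 mm.
With β₁ = 0.802, c = a/β₁ = 233.205/0.802 = 290.8 mm.

c ≈ 290.8 mm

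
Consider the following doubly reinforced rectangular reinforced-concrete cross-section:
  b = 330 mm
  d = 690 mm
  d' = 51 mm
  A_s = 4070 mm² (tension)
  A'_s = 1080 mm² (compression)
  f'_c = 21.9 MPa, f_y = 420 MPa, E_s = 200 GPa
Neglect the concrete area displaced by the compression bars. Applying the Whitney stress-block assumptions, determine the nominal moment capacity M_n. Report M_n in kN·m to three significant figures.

M_n ≈ 1030 kN·m

Assume both tension and compression steel yield.
Net tension couple steel: A_s − A'_s = 2990 mm².
a = (A_s − A'_s) f_y / (0.85 f'_c b) = 1255800/(0.85 × 21.9 × 330) = 204.43 mm.
c = a/β₁ = 204.43/0.85 = 240.51 mm; ε'_s = 0.003(c − d')/c = 0.0024 ≥ f_y/E_s = 0.0021, so compression steel does yield.
M_n = (A_s − A'_s) f_y (d − a/2) + A'_s f_y (d − d') = [1255800 × (690 − 102.215) + 453600 × (690 − 51)] × 10⁻⁶ = 738.14 + 289.85 = 1027.99 kN·m.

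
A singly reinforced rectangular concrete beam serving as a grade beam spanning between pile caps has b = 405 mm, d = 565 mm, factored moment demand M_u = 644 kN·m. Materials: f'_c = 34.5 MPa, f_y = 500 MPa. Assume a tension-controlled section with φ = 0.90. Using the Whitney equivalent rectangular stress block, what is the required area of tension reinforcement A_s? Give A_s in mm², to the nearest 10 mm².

A_s ≈ 2830 mm²

M_n = M_u/φ = 644/0.90 = 715.556 kN·m.
With M_n = 0.85 f'_c a b (d − a/2), solve the quadratic for a:
a = d − √(d² − 2M_n/(0.85 f'_c b)) = 565 − √(565² − 2 × 715.556×10⁶/(0.85 × 34.5 × 405)) = 119.21 mm.
A_s = 0.85 f'_c a b / f_y = 0.85 × 34.5 × 119.21 × 405 / 500 = 2831.6 mm².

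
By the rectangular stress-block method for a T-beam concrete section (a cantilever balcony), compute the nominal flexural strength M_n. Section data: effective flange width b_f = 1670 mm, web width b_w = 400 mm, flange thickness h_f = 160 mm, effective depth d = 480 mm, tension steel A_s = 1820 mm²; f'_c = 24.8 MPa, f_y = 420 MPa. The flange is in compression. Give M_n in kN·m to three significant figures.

Tension: T = A_s f_y = 1820 × 420 = 764400 N.
Try a within the flange: a = T/(0.85 f'_c b_f) = 764400/(0.85 × 24.8 × 1670) = 21.71 mm.
Since a = 21.71 ≤ h_f = 160 mm, the stress block lies entirely in the flange; analyse as a rectangular beam of width b_f.
M_n = T(d − a/2) = 764400 × (480 − 10.855) = 358.61 × 10⁶ N·mm.
M_n = 358.61 kN·m.

M_n ≈ 359 kN·m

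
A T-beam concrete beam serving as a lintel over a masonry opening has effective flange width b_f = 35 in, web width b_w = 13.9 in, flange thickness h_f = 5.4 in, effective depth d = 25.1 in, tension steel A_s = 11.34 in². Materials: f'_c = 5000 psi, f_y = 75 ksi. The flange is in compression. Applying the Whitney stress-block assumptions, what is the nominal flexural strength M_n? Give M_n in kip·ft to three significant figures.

M_n ≈ 1580 kip·ft

Tension: T = A_s f_y = 11.34 × 75 = 850.5 kips.
Try a within the flange: a = T/(0.85 f'_c b_f) = 850.5/(0.85 × 5 × 35) = 5.718 in.
a = 5.718 > h_f = 5.4 in: the block extends into the web. Split into flange-overhang and web parts.
C_f = 0.85 f'_c (b_f − b_w) h_f = 0.85 × 5 × (35 − 13.9) × 5.4 = 484.2 kips.
Remaining web compression depth: a_w = (T − C_f)/(0.85 f'_c b_w) = (850.5 − 484.2)/(0.85 × 5 × 13.9) = 6.201 in.
M_n = C_f(d − h_f/2) + (T − C_f)(d − a_w/2) = 484.2 × (25.1 − 2.7) + 366.3 × (25.1 − 3.1005) = 10846.1 + 8058.4 = 18904.5 kip·in.
M_n = 18904.5/12 = 1575.38 kip·ft.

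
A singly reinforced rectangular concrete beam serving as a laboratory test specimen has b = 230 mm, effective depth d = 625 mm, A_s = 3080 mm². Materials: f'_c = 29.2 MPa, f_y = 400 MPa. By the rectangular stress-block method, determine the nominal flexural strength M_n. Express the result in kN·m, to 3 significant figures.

M_n ≈ 637 kN·m

T = A_s f_y = 3080 × 400 = 1232000 N = 1232 kN.
From C = T: a = T/(0.85 f'_c b) = 1232000/(0.85 × 29.2 × 230) = 215.81 mm.
M_n = T(d − a/2) = 1232 kN × (625 − 107.905) mm = 637.06 kN·m.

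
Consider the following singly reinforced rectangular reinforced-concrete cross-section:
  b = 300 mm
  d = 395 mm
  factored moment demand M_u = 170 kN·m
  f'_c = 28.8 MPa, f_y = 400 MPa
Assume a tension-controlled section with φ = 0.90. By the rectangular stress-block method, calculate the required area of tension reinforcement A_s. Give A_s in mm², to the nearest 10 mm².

M_n = M_u/φ = 170/0.90 = 188.889 kN·m.
With M_n = 0.85 f'_c a b (d − a/2), solve the quadratic for a:
a = d − √(d² − 2M_n/(0.85 f'_c b)) = 395 − √(395² − 2 × 188.889×10⁶/(0.85 × 28.8 × 300)) = 71.60 mm.
A_s = 0.85 f'_c a b / f_y = 0.85 × 28.8 × 71.60 × 300 / 400 = 1314.6 mm².

A_s ≈ 1310 mm²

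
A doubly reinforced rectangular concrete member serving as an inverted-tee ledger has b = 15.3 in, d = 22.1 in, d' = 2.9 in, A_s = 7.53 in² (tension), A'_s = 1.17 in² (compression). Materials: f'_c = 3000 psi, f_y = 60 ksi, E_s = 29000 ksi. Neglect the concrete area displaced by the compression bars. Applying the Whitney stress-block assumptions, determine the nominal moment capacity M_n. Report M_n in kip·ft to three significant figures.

M_n ≈ 660 kip·ft

Assume both steels yield.
a = (A_s − A'_s) f_y/(0.85 f'_c b) = (7.53 − 1.17) × 60/(0.85 × 3 × 15.3) = 9.781 in.
c = a/β₁ = 9.781/0.85 = 11.507 in; ε'_s = 0.003(c − d')/c = 0.0022 ≥ ε_y = 0.0021, so the compression steel yields.
M_n = (A_s − A'_s) f_y (d − a/2) + A'_s f_y (d − d') = 381.6 × (22.1 − 4.8905) + 70.2 × (22.1 − 2.9) = 6567.1 + 1347.8 = 7914.9 kip·in = 7914.9/12 = 659.58 kip·ft.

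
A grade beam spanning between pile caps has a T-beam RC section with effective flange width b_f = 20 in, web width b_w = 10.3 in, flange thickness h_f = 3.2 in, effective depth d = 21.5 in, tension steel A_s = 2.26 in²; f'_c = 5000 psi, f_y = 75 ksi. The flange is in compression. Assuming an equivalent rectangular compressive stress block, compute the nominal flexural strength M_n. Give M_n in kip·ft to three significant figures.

Tension: T = A_s f_y = 2.26 × 75 = 169.5 kips.
Try a within the flange: a = T/(0.85 f'_c b_f) = 169.5/(0.85 × 5 × 20) = 1.994 in.
Since a = 1.994 ≤ h_f = 3.2 in, the stress block lies entirely in the flange; analyse as a rectangular beam of width b_f.
M_n = T(d − a/2) = 169.5 × (21.5 − 0.997) = 3475.3 kip·in.
M_n = 3475.3/12 = 289.61 kip·ft.

M_n ≈ 290 kip·ft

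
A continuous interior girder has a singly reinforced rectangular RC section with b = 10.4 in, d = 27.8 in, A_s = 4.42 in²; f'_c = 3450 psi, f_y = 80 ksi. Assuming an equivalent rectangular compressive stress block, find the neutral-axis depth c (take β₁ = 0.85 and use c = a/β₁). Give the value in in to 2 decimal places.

c ≈ 13.64 in

T = A_s f_y = 4.42 × 80 = 353.6 kips.
a = T/(0.85 f'_c b) = 353.6/(0.85 × 3.45 × 10.4) = 11.5942 in.
With β₁ = 0.85, c = a/β₁ = 11.5942/0.85 = 13.64 in.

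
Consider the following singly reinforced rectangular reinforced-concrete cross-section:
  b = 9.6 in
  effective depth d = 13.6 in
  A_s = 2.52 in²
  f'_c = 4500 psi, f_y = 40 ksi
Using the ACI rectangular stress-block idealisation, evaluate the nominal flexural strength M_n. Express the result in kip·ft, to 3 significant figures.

M_n ≈ 103 kip·ft

T = A_s f_y = 2.52 × 40 = 100.8 kips.
a = T/(0.85 f'_c b) = 100.8/(0.85 × 4.5 × 9.6) = 2.745 in.
M_n = T(d − a/2) = 100.8 × (13.6 − 1.3725) = 1232.5 kip·in = 1232.5/12 = 102.71 kip·ft.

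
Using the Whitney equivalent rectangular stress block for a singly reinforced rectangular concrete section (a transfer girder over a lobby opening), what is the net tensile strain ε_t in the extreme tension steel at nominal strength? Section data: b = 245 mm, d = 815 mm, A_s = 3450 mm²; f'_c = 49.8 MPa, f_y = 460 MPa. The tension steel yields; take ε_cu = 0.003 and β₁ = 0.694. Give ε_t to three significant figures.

a = A_s f_y/(0.85 f'_c b) = 153.03 mm.
β₁ = 0.694, so c = a/β₁ = 153.03/0.694 = 220.50 mm.
From the linear strain diagram with ε_cu = 0.003: ε_t = 0.003 (d − c)/c = 0.003 × (815 − 220.50)/220.50 = 0.00809.
Since ε_t ≥ 0.005, the section is tension-controlled.

ε_t ≈ 0.00809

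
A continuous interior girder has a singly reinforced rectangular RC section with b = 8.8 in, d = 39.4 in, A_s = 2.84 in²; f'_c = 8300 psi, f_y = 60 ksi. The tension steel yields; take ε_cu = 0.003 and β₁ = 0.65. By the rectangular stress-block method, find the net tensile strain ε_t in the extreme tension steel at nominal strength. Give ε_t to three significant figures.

ε_t ≈ 0.0250

a = A_s f_y/(0.85 f'_c b) = 2.745 in.
β₁ = 0.65, so c = a/β₁ = 2.745/0.65 = 4.223 in.
From the linear strain diagram with ε_cu = 0.003: ε_t = 0.003 (d − c)/c = 0.003 × (39.4 − 4.223)/4.223 = 0.0250.
Since ε_t ≥ 0.005, the section is tension-controlled.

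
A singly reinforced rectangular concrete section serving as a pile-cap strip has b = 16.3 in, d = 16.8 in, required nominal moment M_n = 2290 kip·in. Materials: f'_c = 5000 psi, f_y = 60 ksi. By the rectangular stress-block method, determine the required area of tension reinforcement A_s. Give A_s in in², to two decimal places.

From M_n = 0.85 f'_c a b (d − a/2):
a = d − √(d² − 2M_n/(0.85 f'_c b)) = 16.8 − √(16.8² − 2 × 2290/(0.85 × 5 × 16.3)) = 2.099 in.
A_s = 0.85 f'_c a b / f_y = 0.85 × 5 × 2.099 × 16.3 / 60 = 2.423 in².

A_s ≈ 2.42 in²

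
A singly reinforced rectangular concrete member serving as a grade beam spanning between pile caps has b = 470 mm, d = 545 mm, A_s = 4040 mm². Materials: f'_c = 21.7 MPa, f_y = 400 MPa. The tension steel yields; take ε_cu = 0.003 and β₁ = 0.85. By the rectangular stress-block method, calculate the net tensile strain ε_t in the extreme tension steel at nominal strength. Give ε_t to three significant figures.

a = A_s f_y/(0.85 f'_c b) = 186.41 mm.
β₁ = 0.85, so c = a/β₁ = 186.41/0.85 = 219.31 mm.
From the linear strain diagram with ε_cu = 0.003: ε_t = 0.003 (d − c)/c = 0.003 × (545 − 219.31)/219.31 = 0.00446.
ε_t is between 0.004 and 0.005 — transition zone.

ε_t ≈ 0.00446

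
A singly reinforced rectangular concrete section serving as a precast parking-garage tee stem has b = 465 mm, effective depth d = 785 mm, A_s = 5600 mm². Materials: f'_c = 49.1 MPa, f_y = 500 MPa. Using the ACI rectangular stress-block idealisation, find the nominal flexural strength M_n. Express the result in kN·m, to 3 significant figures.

T = A_s f_y = 5600 × 500 = 2800000 N = 2800 kN.
From C = T: a = T/(0.85 f'_c b) = 2800000/(0.85 × 49.1 × 465) = 144.28 mm.
M_n = T(d − a/2) = 2800 kN × (785 − 72.14) mm = 1996.01 kN·m.

M_n ≈ 2000 kN·m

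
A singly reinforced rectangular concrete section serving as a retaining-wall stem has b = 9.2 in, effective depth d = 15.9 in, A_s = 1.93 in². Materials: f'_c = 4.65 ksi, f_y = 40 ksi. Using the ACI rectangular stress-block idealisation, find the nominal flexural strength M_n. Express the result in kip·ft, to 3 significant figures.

T = A_s f_y = 1.93 × 40 = 77.2 kips.
a = T/(0.85 f'_c b) = 77.2/(0.85 × 4.65 × 9.2) = 2.123 in.
M_n = T(d − a/2) = 77.2 × (15.9 − 1.0615) = 1145.5 kip·in = 1145.5/12 = 95.46 kip·ft.

M_n ≈ 95.5 kip·ft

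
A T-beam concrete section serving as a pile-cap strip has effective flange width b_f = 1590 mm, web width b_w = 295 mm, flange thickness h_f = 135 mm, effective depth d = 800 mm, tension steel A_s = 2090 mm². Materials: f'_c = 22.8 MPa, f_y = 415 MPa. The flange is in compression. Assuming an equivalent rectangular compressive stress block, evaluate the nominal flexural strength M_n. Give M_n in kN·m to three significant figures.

Tension: T = A_s f_y = 2090 × 415 = 867350 N.
Try a within the flange: a = T/(0.85 f'_c b_f) = 867350/(0.85 × 22.8 × 1590) = 28.15 mm.
Since a = 28.15 ≤ h_f = 135 mm, the stress block lies entirely in the flange; analyse as a rectangular beam of width b_f.
M_n = T(d − a/2) = 867350 × (800 − 14.075) = 681.67 × 10⁶ N·mm.
M_n = 681.67 kN·m.

M_n ≈ 682 kN·m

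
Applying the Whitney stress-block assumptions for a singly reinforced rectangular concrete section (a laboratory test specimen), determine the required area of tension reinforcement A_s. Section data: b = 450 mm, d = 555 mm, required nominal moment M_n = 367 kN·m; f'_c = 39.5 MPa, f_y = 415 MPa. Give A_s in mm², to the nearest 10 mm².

With M_n = 0.85 f'_c a b (d − a/2), solve the quadratic for a:
a = d − √(d² − 2M_n/(0.85 f'_c b)) = 555 − √(555² − 2 × 367×10⁶/(0.85 × 39.5 × 450)) = 45.64 mm.
A_s = 0.85 f'_c a b / f_y = 0.85 × 39.5 × 45.64 × 450 / 415 = 1661.6 mm².

A_s ≈ 1660 mm²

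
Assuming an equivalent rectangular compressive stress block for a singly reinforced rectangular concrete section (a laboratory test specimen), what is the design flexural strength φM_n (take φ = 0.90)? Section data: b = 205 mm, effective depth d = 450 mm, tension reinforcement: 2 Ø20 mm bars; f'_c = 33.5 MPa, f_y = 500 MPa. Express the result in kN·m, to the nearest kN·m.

φM_n ≈ 120 kN·m

A_s = 2 × 314 = 628 mm².
T = A_s f_y = 628 × 500 = 314000 N = 314 kN.
From C = T: a = T/(0.85 f'_c b) = 314000/(0.85 × 33.5 × 205) = 53.79 mm.
M_n = T(d − a/2) = 314 kN × (450 − 26.895) mm = 132.85 kN·m.
φM_n = 0.90 × 132.85 = 119.57 kN·m.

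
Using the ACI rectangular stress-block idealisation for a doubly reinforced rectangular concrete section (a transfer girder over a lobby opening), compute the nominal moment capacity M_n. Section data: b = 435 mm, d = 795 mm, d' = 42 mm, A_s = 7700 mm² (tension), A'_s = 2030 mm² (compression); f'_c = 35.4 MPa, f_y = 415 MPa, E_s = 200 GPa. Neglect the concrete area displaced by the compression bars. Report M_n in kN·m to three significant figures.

M_n ≈ 2290 kN·m

Assume both tension and compression steel yield.
Net tension couple steel: A_s − A'_s = 5670 mm².
a = (A_s − A'_s) f_y / (0.85 f'_c b) = 2353050/(0.85 × 35.4 × 435) = 179.77 mm.
c = a/β₁ = 179.77/0.797 = 225.56 mm; ε'_s = 0.003(c − d')/c = 0.0024 ≥ f_y/E_s = 0.0021, so compression steel does yield.
M_n = (A_s − A'_s) f_y (d − a/2) + A'_s f_y (d − d') = [2353050 × (795 − 89.885) + 842450 × (795 − 42)] × 10⁻⁶ = 1659.17 + 634.36 = 2293.53 kN·m.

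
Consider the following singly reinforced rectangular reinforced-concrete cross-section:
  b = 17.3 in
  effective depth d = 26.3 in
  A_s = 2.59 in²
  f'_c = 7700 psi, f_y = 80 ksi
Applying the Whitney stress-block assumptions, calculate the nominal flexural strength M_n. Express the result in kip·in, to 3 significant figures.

T = A_s f_y = 2.59 × 80 = 207.2 kips.
a = T/(0.85 f'_c b) = 207.2/(0.85 × 7.7 × 17.3) = 1.830 in.
M_n = T(d − a/2) = 207.2 × (26.3 − 0.915) = 5259.8 kip·in.

M_n ≈ 5260 kip·in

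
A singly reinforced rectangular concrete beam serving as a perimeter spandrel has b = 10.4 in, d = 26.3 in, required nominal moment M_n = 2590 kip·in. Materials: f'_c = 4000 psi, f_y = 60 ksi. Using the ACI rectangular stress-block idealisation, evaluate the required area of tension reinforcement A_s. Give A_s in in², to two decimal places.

A_s ≈ 1.74 in²

From M_n = 0.85 f'_c a b (d − a/2):
a = d − √(d² − 2M_n/(0.85 f'_c b)) = 26.3 − √(26.3² − 2 × 2590/(0.85 × 4 × 10.4)) = 2.951 in.
A_s = 0.85 f'_c a b / f_y = 0.85 × 4 × 2.951 × 10.4 / 60 = 1.739 in².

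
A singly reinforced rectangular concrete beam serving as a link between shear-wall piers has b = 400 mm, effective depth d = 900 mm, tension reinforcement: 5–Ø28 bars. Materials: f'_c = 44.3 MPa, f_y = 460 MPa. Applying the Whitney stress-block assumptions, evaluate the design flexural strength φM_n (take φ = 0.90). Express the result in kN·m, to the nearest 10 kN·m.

φM_n ≈ 1090 kN·m

A_s = 5 × 616 = 3080 mm².
T = A_s f_y = 3080 × 460 = 1416800 N = 1416.8 kN.
From C = T: a = T/(0.85 f'_c b) = 1416800/(0.85 × 44.3 × 400) = 94.06 mm.
M_n = T(d − a/2) = 1416.8 kN × (900 − 47.03) mm = 1208.49 kN·m.
φM_n = 0.90 × 1208.49 = 1087.64 kN·m.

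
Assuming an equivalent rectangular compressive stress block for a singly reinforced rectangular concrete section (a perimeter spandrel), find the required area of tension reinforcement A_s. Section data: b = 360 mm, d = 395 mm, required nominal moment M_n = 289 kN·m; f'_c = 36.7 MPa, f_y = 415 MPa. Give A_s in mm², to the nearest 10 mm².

A_s ≈ 1940 mm²

With M_n = 0.85 f'_c a b (d − a/2), solve the quadratic for a:
a = d − √(d² − 2M_n/(0.85 f'_c b)) = 395 − √(395² − 2 × 289×10⁶/(0.85 × 36.7 × 360)) = 71.65 mm.
A_s = 0.85 f'_c a b / f_y = 0.85 × 36.7 × 71.65 × 360 / 415 = 1938.9 mm².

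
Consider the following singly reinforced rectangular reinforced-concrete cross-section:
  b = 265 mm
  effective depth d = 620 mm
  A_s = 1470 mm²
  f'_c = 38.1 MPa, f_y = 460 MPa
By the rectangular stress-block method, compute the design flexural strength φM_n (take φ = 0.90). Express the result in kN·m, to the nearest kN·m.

φM_n ≈ 353 kN·m

T = A_s f_y = 1470 × 460 = 676200 N = 676.2 kN.
From C = T: a = T/(0.85 f'_c b) = 676200/(0.85 × 38.1 × 265) = 78.79 mm.
M_n = T(d − a/2) = 676.2 kN × (620 − 39.395) mm = 392.61 kN·m.
φM_n = 0.90 × 392.61 = 353.35 kN·m.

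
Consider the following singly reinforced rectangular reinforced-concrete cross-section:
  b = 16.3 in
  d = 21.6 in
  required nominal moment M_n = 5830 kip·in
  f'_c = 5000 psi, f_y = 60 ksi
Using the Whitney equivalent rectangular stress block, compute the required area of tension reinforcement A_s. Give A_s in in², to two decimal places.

A_s ≈ 5.00 in²

From M_n = 0.85 f'_c a b (d − a/2):
a = d − √(d² − 2M_n/(0.85 f'_c b)) = 21.6 − √(21.6² − 2 × 5830/(0.85 × 5 × 16.3)) = 4.330 in.
A_s = 0.85 f'_c a b / f_y = 0.85 × 5 × 4.330 × 16.3 / 60 = 4.999 in².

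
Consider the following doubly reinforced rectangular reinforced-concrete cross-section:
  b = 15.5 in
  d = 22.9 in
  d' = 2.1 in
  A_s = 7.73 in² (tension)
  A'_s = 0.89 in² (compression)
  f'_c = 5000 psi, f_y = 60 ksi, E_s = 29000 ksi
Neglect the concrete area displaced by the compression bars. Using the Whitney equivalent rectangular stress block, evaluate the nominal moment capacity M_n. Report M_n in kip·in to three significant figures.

Assume both steels yield.
a = (A_s − A'_s) f_y/(0.85 f'_c b) = (7.73 − 0.89) × 60/(0.85 × 5 × 15.5) = 6.230 in.
c = a/β₁ = 6.230/0.8 = 7.788 in; ε'_s = 0.003(c − d')/c = 0.0022 ≥ ε_y = 0.0021, so the compression steel yields.
M_n = (A_s − A'_s) f_y (d − a/2) + A'_s f_y (d − d') = 410.4 × (22.9 − 3.115) + 53.4 × (22.9 − 2.1) = 8119.8 + 1110.7 = 9230.5 kip·in.

M_n ≈ 9230 kip·in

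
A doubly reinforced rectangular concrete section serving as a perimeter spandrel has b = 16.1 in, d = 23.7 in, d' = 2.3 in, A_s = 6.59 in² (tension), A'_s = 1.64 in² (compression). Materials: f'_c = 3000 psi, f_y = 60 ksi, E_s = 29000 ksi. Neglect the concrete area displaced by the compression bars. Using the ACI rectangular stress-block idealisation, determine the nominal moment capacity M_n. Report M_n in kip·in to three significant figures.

Assume both steels yield.
a = (A_s − A'_s) f_y/(0.85 f'_c b) = (6.59 − 1.64) × 60/(0.85 × 3 × 16.1) = 7.234 in.
c = a/β₁ = 7.234/0.85 = 8.511 in; ε'_s = 0.003(c − d')/c = 0.0022 ≥ ε_y = 0.0021, so the compression steel yields.
M_n = (A_s − A'_s) f_y (d − a/2) + A'_s f_y (d − d') = 297 × (23.7 − 3.617) + 98.4 × (23.7 − 2.3) = 5964.7 + 2105.8 = 8070.5 kip·in.

M_n ≈ 8070 kip·in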